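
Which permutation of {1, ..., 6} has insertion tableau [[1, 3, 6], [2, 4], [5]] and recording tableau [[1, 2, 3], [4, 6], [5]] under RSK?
Reverse the RSK construction: for i from n down to 1, find the cell of Q containing i, remove the entry at that cell from P, and reverse-bump it up through P; the value ejected from row 1 is w(i).

Step i=6: Q has 6 at row 2, column 2; remove 4 from row 2 of P and reverse-bump: 4 enters row 1 and ejects 3. So w(6) = 3. P is now [[1, 4, 6], [2], [5]].
Step i=5: Q has 5 at row 3, column 1; remove 5 from row 3 of P and reverse-bump: 5 enters row 2 and ejects 2; 2 enters row 1 and ejects 1. So w(5) = 1. P is now [[2, 4, 6], [5]].
Step i=4: Q has 4 at row 2, column 1; remove 5 from row 2 of P and reverse-bump: 5 enters row 1 and ejects 4. So w(4) = 4. P is now [[2, 5, 6]].
Step i=3: Q has 3 at row 1, column 3; remove that cell from P, ejecting 6. So w(3) = 6. P is now [[2, 5]].
Step i=2: Q has 2 at row 1, column 2; remove that cell from P, ejecting 5. So w(2) = 5. P is now [[2]].
Step i=1: Q has 1 at row 1, column 1; remove that cell from P, ejecting 2. So w(1) = 2. P is now [].

So w = 2 5 6 4 1 3.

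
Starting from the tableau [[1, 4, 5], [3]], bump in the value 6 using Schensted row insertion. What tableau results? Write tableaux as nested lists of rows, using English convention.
[[1, 4, 5, 6], [3]]

6 is larger than every entry of row 1, so it is appended to row 1. The new tableau is [[1, 4, 5, 6], [3]].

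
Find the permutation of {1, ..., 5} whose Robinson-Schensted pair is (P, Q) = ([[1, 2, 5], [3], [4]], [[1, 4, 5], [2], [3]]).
Reverse the RSK construction: for i from n down to 1, find the cell of Q containing i, remove the entry at that cell from P, and reverse-bump it up through P; the value ejected from row 1 is w(i).

Step i=5: Q has 5 at row 1, column 3; remove that cell from P, ejecting 5. So w(5) = 5. P is now [[1, 2], [3], [4]].
Step i=4: Q has 4 at row 1, column 2; remove that cell from P, ejecting 2. So w(4) = 2. P is now [[1], [3], [4]].
Step i=3: Q has 3 at row 3, column 1; remove 4 from row 3 of P and reverse-bump: 4 enters row 2 and ejects 3; 3 enters row 1 and ejects 1. So w(3) = 1. P is now [[3], [4]].
Step i=2: Q has 2 at row 2, column 1; remove 4 from row 2 of P and reverse-bump: 4 enters row 1 and ejects 3. So w(2) = 3. P is now [[4]].
Step i=1: Q has 1 at row 1, column 1; remove that cell from P, ejecting 4. So w(1) = 4. P is now [].

So w = 4 3 1 2 5.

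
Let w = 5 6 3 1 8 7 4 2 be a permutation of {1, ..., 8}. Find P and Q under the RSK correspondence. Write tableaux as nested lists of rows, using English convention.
P = [[1, 2, 7], [3, 4], [5, 6], [8]], Q = [[1, 2, 5], [3, 6], [4, 7], [8]]

Insert each entry of the permutation into P by Schensted row insertion, recording in Q the position of each new cell.

Insert 5: appended to row 1. P = [[5]].
Insert 6: appended to row 1. P = [[5, 6]].
Insert 3: 3 bumps 5 from row 1; 5 starts row 2. P = [[3, 6], [5]].
Insert 1: 1 bumps 3 from row 1; 3 bumps 5 from row 2; 5 starts row 3. P = [[1, 6], [3], [5]].
Insert 8: appended to row 1. P = [[1, 6, 8], [3], [5]].
Insert 7: 7 bumps 8 from row 1; 8 appends to row 2. P = [[1, 6, 7], [3, 8], [5]].
Insert 4: 4 bumps 6 from row 1; 6 bumps 8 from row 2; 8 appends to row 3. P = [[1, 4, 7], [3, 6], [5, 8]].
Insert 2: 2 bumps 4 from row 1; 4 bumps 6 from row 2; 6 bumps 8 from row 3; 8 starts row 4. P = [[1, 2, 7], [3, 4], [5, 6], [8]].

So P = [[1, 2, 7], [3, 4], [5, 6], [8]], Q = [[1, 2, 5], [3, 6], [4, 7], [8]].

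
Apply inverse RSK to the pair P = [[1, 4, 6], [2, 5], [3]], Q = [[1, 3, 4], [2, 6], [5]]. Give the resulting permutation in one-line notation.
Reverse the RSK construction: for i from n down to 1, find the cell of Q containing i, remove the entry at that cell from P, and reverse-bump it up through P; the value ejected from row 1 is w(i).

Step i=6: Q has 6 at row 2, column 2; remove 5 from row 2 of P and reverse-bump: 5 enters row 1 and ejects 4. So w(6) = 4. P is now [[1, 5, 6], [2], [3]].
Step i=5: Q has 5 at row 3, column 1; remove 3 from row 3 of P and reverse-bump: 3 enters row 2 and ejects 2; 2 enters row 1 and ejects 1. So w(5) = 1. P is now [[2, 5, 6], [3]].
Step i=4: Q has 4 at row 1, column 3; remove that cell from P, ejecting 6. So w(4) = 6. P is now [[2, 5], [3]].
Step i=3: Q has 3 at row 1, column 2; remove that cell from P, ejecting 5. So w(3) = 5. P is now [[2], [3]].
Step i=2: Q has 2 at row 2, column 1; remove 3 from row 2 of P and reverse-bump: 3 enters row 1 and ejects 2. So w(2) = 2. P is now [[3]].
Step i=1: Q has 1 at row 1, column 1; remove that cell from P, ejecting 3. So w(1) = 3. P is now [].

So w = 3 2 5 6 1 4.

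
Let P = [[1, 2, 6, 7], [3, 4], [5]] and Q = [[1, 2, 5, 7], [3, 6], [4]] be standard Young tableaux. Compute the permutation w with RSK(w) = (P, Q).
Reverse the RSK construction: for i from n down to 1, find the cell of Q containing i, remove the entry at that cell from P, and reverse-bump it up through P; the value ejected from row 1 is w(i).

Step i=7: Q has 7 at row 1, column 4; remove that cell from P, ejecting 7. So w(7) = 7. P is now [[1, 2, 6], [3, 4], [5]].
Step i=6: Q has 6 at row 2, column 2; remove 4 from row 2 of P and reverse-bump: 4 enters row 1 and ejects 2. So w(6) = 2. P is now [[1, 4, 6], [3], [5]].
Step i=5: Q has 5 at row 1, column 3; remove that cell from P, ejecting 6. So w(5) = 6. P is now [[1, 4], [3], [5]].
Step i=4: Q has 4 at row 3, column 1; remove 5 from row 3 of P and reverse-bump: 5 enters row 2 and ejects 3; 3 enters row 1 and ejects 1. So w(4) = 1. P is now [[3, 4], [5]].
Step i=3: Q has 3 at row 2, column 1; remove 5 from row 2 of P and reverse-bump: 5 enters row 1 and ejects 4. So w(3) = 4. P is now [[3, 5]].
Step i=2: Q has 2 at row 1, column 2; remove that cell from P, ejecting 5. So w(2) = 5. P is now [[3]].
Step i=1: Q has 1 at row 1, column 1; remove that cell from P, ejecting 3. So w(1) = 3. P is now [].

So w = 3 5 4 1 6 2 7.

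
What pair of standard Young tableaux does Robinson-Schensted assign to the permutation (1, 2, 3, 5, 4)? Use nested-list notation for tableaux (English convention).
P = [[1, 2, 3, 4], [5]], Q = [[1, 2, 3, 4], [5]]

Insert each entry of the permutation into P by Schensted row insertion, recording in Q the position of each new cell.

Insert 1: appended to row 1. P = [[1]], Q = [[1]].
Insert 2: appended to row 1. P = [[1, 2]], Q = [[1, 2]].
Insert 3: appended to row 1. P = [[1, 2, 3]], Q = [[1, 2, 3]].
Insert 5: appended to row 1. P = [[1, 2, 3, 5]], Q = [[1, 2, 3, 4]].
Insert 4: 4 bumps 5 from row 1; 5 starts row 2. P = [[1, 2, 3, 4], [5]], Q = [[1, 2, 3, 4], [5]].

So P = [[1, 2, 3, 4], [5]], Q = [[1, 2, 3, 4], [5]].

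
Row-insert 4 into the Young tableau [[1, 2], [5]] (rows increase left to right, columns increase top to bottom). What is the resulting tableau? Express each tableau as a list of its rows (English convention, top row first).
[[1, 2, 4], [5]]

4 is larger than every entry of row 1, so it is appended to row 1. The new tableau is [[1, 2, 4], [5]].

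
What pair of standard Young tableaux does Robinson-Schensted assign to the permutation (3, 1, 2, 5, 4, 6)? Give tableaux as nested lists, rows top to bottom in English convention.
Insert each entry of the permutation into P by Schensted row insertion, recording in Q the position of each new cell.

Insert 3: appended to row 1. P = [[3]].
Insert 1: 1 bumps 3 from row 1; 3 starts row 2. P = [[1], [3]].
Insert 2: appended to row 1. P = [[1, 2], [3]].
Insert 5: appended to row 1. P = [[1, 2, 5], [3]].
Insert 4: 4 bumps 5 from row 1; 5 appends to row 2. P = [[1, 2, 4], [3, 5]].
Insert 6: appended to row 1. P = [[1, 2, 4, 6], [3, 5]].

So P = [[1, 2, 4, 6], [3, 5]], Q = [[1, 3, 4, 6], [2, 5]].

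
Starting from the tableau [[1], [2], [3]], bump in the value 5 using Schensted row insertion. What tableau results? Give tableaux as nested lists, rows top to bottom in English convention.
5 is larger than every entry of row 1, so it is appended to row 1. The new tableau is [[1, 5], [2], [3]].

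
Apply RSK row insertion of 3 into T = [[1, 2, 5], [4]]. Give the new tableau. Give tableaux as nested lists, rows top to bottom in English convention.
In row 1, 3 replaces 5 (the leftmost entry greater than 3); 5 is bumped to row 2. 5 is appended to row 2. The new tableau is [[1, 2, 3], [4, 5]].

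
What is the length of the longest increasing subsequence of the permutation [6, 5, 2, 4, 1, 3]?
2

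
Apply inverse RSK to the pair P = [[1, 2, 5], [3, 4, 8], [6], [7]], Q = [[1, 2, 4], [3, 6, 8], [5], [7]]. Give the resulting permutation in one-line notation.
3 7 6 8 1 4 2 5

Reverse the RSK construction: for i from n down to 1, find the cell of Q containing i, remove the entry at that cell from P, and reverse-bump it up through P; the value ejected from row 1 is w(i).

Step i=8: Q has 8 at row 2, column 3; remove 8 from row 2 of P and reverse-bump: 8 enters row 1 and ejects 5. So w(8) = 5. P is now [[1, 2, 8], [3, 4], [6], [7]].
Step i=7: Q has 7 at row 4, column 1; remove 7 from row 4 of P and reverse-bump: 7 enters row 3 and ejects 6; 6 enters row 2 and ejects 4; 4 enters row 1 and ejects 2. So w(7) = 2. P is now [[1, 4, 8], [3, 6], [7]].
Step i=6: Q has 6 at row 2, column 2; remove 6 from row 2 of P and reverse-bump: 6 enters row 1 and ejects 4. So w(6) = 4. P is now [[1, 6, 8], [3], [7]].
Step i=5: Q has 5 at row 3, column 1; remove 7 from row 3 of P and reverse-bump: 7 enters row 2 and ejects 3; 3 enters row 1 and ejects 1. So w(5) = 1. P is now [[3, 6, 8], [7]].
Step i=4: Q has 4 at row 1, column 3; remove that cell from P, ejecting 8. So w(4) = 8. P is now [[3, 6], [7]].
Step i=3: Q has 3 at row 2, column 1; remove 7 from row 2 of P and reverse-bump: 7 enters row 1 and ejects 6. So w(3) = 6. P is now [[3, 7]].
Step i=2: Q has 2 at row 1, column 2; remove that cell from P, ejecting 7. So w(2) = 7. P is now [[3]].
Step i=1: Q has 1 at row 1, column 1; remove that cell from P, ejecting 3. So w(1) = 3. P is now [].

So w = 3 7 6 8 1 4 2 5.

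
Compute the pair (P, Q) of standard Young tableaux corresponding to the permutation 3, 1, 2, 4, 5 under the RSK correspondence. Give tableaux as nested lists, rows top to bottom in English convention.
P = [[1, 2, 4, 5], [3]], Q = [[1, 3, 4, 5], [2]]

Insert each entry of the permutation into P by Schensted row insertion, recording in Q the position of each new cell.

Insert 3: appended to row 1. P = [[3]].
Insert 1: 1 bumps 3 from row 1; 3 starts row 2. P = [[1], [3]].
Insert 2: appended to row 1. P = [[1, 2], [3]].
Insert 4: appended to row 1. P = [[1, 2, 4], [3]].
Insert 5: appended to row 1. P = [[1, 2, 4, 5], [3]].

So P = [[1, 2, 4, 5], [3]], Q = [[1, 3, 4, 5], [2]].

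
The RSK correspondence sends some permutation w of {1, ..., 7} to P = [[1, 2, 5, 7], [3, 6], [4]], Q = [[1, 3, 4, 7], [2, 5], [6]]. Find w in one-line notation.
Reverse RSK: for i = n, n-1, ..., 1, locate i in Q, remove the corresponding corner cell from P, and reverse-bump its entry up through P; the value ejected from row 1 is w(i).

So w = 4 1 3 6 5 2 7.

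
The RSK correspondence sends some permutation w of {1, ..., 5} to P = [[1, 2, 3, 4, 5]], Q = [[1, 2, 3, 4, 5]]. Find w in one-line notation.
Reverse the RSK construction: for i from n down to 1, find the cell of Q containing i, remove the entry at that cell from P, and reverse-bump it up through P; the value ejected from row 1 is w(i).

Step i=5: Q has 5 at row 1, column 5; remove that cell from P, ejecting 5. So w(5) = 5. P is now [[1, 2, 3, 4]].
Step i=4: Q has 4 at row 1, column 4; remove that cell from P, ejecting 4. So w(4) = 4. P is now [[1, 2, 3]].
Step i=3: Q has 3 at row 1, column 3; remove that cell from P, ejecting 3. So w(3) = 3. P is now [[1, 2]].
Step i=2: Q has 2 at row 1, column 2; remove that cell from P, ejecting 2. So w(2) = 2. P is now [[1]].
Step i=1: Q has 1 at row 1, column 1; remove that cell from P, ejecting 1. So w(1) = 1. P is now [].

So w = 1 2 3 4 5.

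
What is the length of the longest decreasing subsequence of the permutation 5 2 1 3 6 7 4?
3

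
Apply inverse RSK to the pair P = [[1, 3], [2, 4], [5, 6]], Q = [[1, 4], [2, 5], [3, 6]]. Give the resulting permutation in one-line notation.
5 2 1 6 4 3

Reverse the RSK construction: for i from n down to 1, find the cell of Q containing i, remove the entry at that cell from P, and reverse-bump it up through P; the value ejected from row 1 is w(i).

Step i=6: Q has 6 at row 3, column 2; remove 6 from row 3 of P and reverse-bump: 6 enters row 2 and ejects 4; 4 enters row 1 and ejects 3. So w(6) = 3. P is now [[1, 4], [2, 6], [5]].
Step i=5: Q has 5 at row 2, column 2; remove 6 from row 2 of P and reverse-bump: 6 enters row 1 and ejects 4. So w(5) = 4. P is now [[1, 6], [2], [5]].
Step i=4: Q has 4 at row 1, column 2; remove that cell from P, ejecting 6. So w(4) = 6. P is now [[1], [2], [5]].
Step i=3: Q has 3 at row 3, column 1; remove 5 from row 3 of P and reverse-bump: 5 enters row 2 and ejects 2; 2 enters row 1 and ejects 1. So w(3) = 1. P is now [[2], [5]].
Step i=2: Q has 2 at row 2, column 1; remove 5 from row 2 of P and reverse-bump: 5 enters row 1 and ejects 2. So w(2) = 2. P is now [[5]].
Step i=1: Q has 1 at row 1, column 1; remove that cell from P, ejecting 5. So w(1) = 5. P is now [].

So w = 5 2 1 6 4 3.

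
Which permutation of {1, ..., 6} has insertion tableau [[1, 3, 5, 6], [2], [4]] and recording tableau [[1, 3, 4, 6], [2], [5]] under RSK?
4 2 3 5 1 6

Reverse the RSK construction: for i from n down to 1, find the cell of Q containing i, remove the entry at that cell from P, and reverse-bump it up through P; the value ejected from row 1 is w(i).

Step i=6: Q has 6 at row 1, column 4; remove that cell from P, ejecting 6. So w(6) = 6. P is now [[1, 3, 5], [2], [4]].
Step i=5: Q has 5 at row 3, column 1; remove 4 from row 3 of P and reverse-bump: 4 enters row 2 and ejects 2; 2 enters row 1 and ejects 1. So w(5) = 1. P is now [[2, 3, 5], [4]].
Step i=4: Q has 4 at row 1, column 3; remove that cell from P, ejecting 5. So w(4) = 5. P is now [[2, 3], [4]].
Step i=3: Q has 3 at row 1, column 2; remove that cell from P, ejecting 3. So w(3) = 3. P is now [[2], [4]].
Step i=2: Q has 2 at row 2, column 1; remove 4 from row 2 of P and reverse-bump: 4 enters row 1 and ejects 2. So w(2) = 2. P is now [[4]].
Step i=1: Q has 1 at row 1, column 1; remove that cell from P, ejecting 4. So w(1) = 4. P is now [].

So w = 4 2 3 5 1 6.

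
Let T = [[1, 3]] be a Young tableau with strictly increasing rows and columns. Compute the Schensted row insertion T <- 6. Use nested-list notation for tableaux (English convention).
[[1, 3, 6]]

6 is larger than every entry of row 1, so it is appended to row 1. The new tableau is [[1, 3, 6]].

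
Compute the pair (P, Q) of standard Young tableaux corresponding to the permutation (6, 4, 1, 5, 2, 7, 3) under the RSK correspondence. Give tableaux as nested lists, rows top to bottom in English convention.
Insert each entry of the permutation into P by Schensted row insertion, recording in Q the position of each new cell.

Insert 6: appended to row 1. P = [[6]].
Insert 4: 4 bumps 6 from row 1; 6 starts row 2. P = [[4], [6]].
Insert 1: 1 bumps 4 from row 1; 4 bumps 6 from row 2; 6 starts row 3. P = [[1], [4], [6]].
Insert 5: appended to row 1. P = [[1, 5], [4], [6]].
Insert 2: 2 bumps 5 from row 1; 5 appends to row 2. P = [[1, 2], [4, 5], [6]].
Insert 7: appended to row 1. P = [[1, 2, 7], [4, 5], [6]].
Insert 3: 3 bumps 7 from row 1; 7 appends to row 2. P = [[1, 2, 3], [4, 5, 7], [6]].

So P = [[1, 2, 3], [4, 5, 7], [6]], Q = [[1, 4, 6], [2, 5, 7], [3]].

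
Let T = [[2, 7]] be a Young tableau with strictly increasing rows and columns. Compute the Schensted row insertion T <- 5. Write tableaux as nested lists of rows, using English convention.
[[2, 5], [7]]

In row 1, 5 replaces 7 (the leftmost entry greater than 5); 7 is bumped to row 2. 7 starts a new row 2. The new tableau is [[2, 5], [7]].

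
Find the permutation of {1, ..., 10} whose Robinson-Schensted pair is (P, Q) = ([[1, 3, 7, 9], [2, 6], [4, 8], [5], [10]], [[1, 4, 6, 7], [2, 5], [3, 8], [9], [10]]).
5 4 2 10 6 8 9 7 3 1

Reverse RSK: for i = n, n-1, ..., 1, locate i in Q, remove the corresponding corner cell from P, and reverse-bump its entry up through P; the value ejected from row 1 is w(i).

So w = 5 4 2 10 6 8 9 7 3 1.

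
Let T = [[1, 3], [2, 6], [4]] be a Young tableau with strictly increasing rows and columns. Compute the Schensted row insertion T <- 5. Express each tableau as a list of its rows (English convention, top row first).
[[1, 3, 5], [2, 6], [4]]

5 is larger than every entry of row 1, so it is appended to row 1. The new tableau is [[1, 3, 5], [2, 6], [4]].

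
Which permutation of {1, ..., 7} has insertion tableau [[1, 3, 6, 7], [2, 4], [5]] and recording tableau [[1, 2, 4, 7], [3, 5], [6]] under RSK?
Reverse the RSK construction: for i from n down to 1, find the cell of Q containing i, remove the entry at that cell from P, and reverse-bump it up through P; the value ejected from row 1 is w(i).

Step i=7: Q has 7 at row 1, column 4; remove that cell from P, ejecting 7. So w(7) = 7. P is now [[1, 3, 6], [2, 4], [5]].
Step i=6: Q has 6 at row 3, column 1; remove 5 from row 3 of P and reverse-bump: 5 enters row 2 and ejects 4; 4 enters row 1 and ejects 3. So w(6) = 3. P is now [[1, 4, 6], [2, 5]].
Step i=5: Q has 5 at row 2, column 2; remove 5 from row 2 of P and reverse-bump: 5 enters row 1 and ejects 4. So w(5) = 4. P is now [[1, 5, 6], [2]].
Step i=4: Q has 4 at row 1, column 3; remove that cell from P, ejecting 6. So w(4) = 6. P is now [[1, 5], [2]].
Step i=3: Q has 3 at row 2, column 1; remove 2 from row 2 of P and reverse-bump: 2 enters row 1 and ejects 1. So w(3) = 1. P is now [[2, 5]].
Step i=2: Q has 2 at row 1, column 2; remove that cell from P, ejecting 5. So w(2) = 5. P is now [[2]].
Step i=1: Q has 1 at row 1, column 1; remove that cell from P, ejecting 2. So w(1) = 2. P is now [].

So w = 2 5 1 6 4 3 7.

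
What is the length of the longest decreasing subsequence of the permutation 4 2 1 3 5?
3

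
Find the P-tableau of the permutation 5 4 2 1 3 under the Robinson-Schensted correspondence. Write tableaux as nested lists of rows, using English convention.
Insert 5: appended to row 1. P = [[5]].
Insert 4: 4 bumps 5 from row 1; 5 starts row 2. P = [[4], [5]].
Insert 2: 2 bumps 4 from row 1; 4 bumps 5 from row 2; 5 starts row 3. P = [[2], [4], [5]].
Insert 1: 1 bumps 2 from row 1; 2 bumps 4 from row 2; 4 bumps 5 from row 3; 5 starts row 4. P = [[1], [2], [4], [5]].
Insert 3: appended to row 1. P = [[1, 3], [2], [4], [5]].

So P = [[1, 3], [2], [4], [5]].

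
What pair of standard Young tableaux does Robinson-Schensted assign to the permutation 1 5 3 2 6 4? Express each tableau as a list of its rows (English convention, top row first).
P = [[1, 2, 4], [3, 6], [5]], Q = [[1, 2, 5], [3, 6], [4]]

Insert each entry of the permutation into P by Schensted row insertion, recording in Q the position of each new cell.

After inserting 1: P = [[1]].
After inserting 5: P = [[1, 5]].
After inserting 3: P = [[1, 3], [5]].
After inserting 2: P = [[1, 2], [3], [5]].
After inserting 6: P = [[1, 2, 6], [3], [5]].
After inserting 4: P = [[1, 2, 4], [3, 6], [5]].

So P = [[1, 2, 4], [3, 6], [5]], Q = [[1, 2, 5], [3, 6], [4]].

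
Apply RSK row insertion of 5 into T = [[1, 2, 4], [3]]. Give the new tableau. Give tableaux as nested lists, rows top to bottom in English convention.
5 is larger than every entry of row 1, so it is appended to row 1. The new tableau is [[1, 2, 4, 5], [3]].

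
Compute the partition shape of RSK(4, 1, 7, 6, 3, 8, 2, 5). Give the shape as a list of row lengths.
[3, 3, 1, 1]

Row-insert each entry into an empty tableau.

After inserting 4: P = [[4]].
After inserting 1: P = [[1], [4]].
After inserting 7: P = [[1, 7], [4]].
After inserting 6: P = [[1, 6], [4, 7]].
After inserting 3: P = [[1, 3], [4, 6], [7]].
After inserting 8: P = [[1, 3, 8], [4, 6], [7]].
After inserting 2: P = [[1, 2, 8], [3, 6], [4], [7]].
After inserting 5: P = [[1, 2, 5], [3, 6, 8], [4], [7]].

The final insertion tableau P = [[1, 2, 5], [3, 6, 8], [4], [7]] has shape [3, 3, 1, 1].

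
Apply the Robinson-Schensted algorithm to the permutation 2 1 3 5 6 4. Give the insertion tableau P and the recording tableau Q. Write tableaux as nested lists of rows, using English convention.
P = [[1, 3, 4, 6], [2, 5]], Q = [[1, 3, 4, 5], [2, 6]]

Insert each entry of the permutation into P by Schensted row insertion, recording in Q the position of each new cell.

Insert 2: appended to row 1. P = [[2]].
Insert 1: 1 bumps 2 from row 1; 2 starts row 2. P = [[1], [2]].
Insert 3: appended to row 1. P = [[1, 3], [2]].
Insert 5: appended to row 1. P = [[1, 3, 5], [2]].
Insert 6: appended to row 1. P = [[1, 3, 5, 6], [2]].
Insert 4: 4 bumps 5 from row 1; 5 appends to row 2. P = [[1, 3, 4, 6], [2, 5]].

So P = [[1, 3, 4, 6], [2, 5]], Q = [[1, 3, 4, 5], [2, 6]].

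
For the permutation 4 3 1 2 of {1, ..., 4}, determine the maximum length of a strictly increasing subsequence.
2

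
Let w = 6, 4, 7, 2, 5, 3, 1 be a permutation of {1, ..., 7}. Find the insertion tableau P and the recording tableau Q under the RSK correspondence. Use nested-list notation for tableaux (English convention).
P = [[1, 3], [2, 5], [4, 7], [6]], Q = [[1, 3], [2, 5], [4, 6], [7]]

Insert each entry of the permutation into P by Schensted row insertion, recording in Q the position of each new cell.

Insert 6: appended to row 1. P = [[6]].
Insert 4: 4 bumps 6 from row 1; 6 starts row 2. P = [[4], [6]].
Insert 7: appended to row 1. P = [[4, 7], [6]].
Insert 2: 2 bumps 4 from row 1; 4 bumps 6 from row 2; 6 starts row 3. P = [[2, 7], [4], [6]].
Insert 5: 5 bumps 7 from row 1; 7 appends to row 2. P = [[2, 5], [4, 7], [6]].
Insert 3: 3 bumps 5 from row 1; 5 bumps 7 from row 2; 7 appends to row 3. P = [[2, 3], [4, 5], [6, 7]].
Insert 1: 1 bumps 2 from row 1; 2 bumps 4 from row 2; 4 bumps 6 from row 3; 6 starts row 4. P = [[1, 3], [2, 5], [4, 7], [6]].

So P = [[1, 3], [2, 5], [4, 7], [6]], Q = [[1, 3], [2, 5], [4, 6], [7]].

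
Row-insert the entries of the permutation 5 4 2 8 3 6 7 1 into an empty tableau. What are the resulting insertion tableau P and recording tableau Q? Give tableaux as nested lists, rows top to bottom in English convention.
Insert each entry of the permutation into P by Schensted row insertion, recording in Q the position of each new cell.

Insert 5: appended to row 1. P = [[5]].
Insert 4: 4 bumps 5 from row 1; 5 starts row 2. P = [[4], [5]].
Insert 2: 2 bumps 4 from row 1; 4 bumps 5 from row 2; 5 starts row 3. P = [[2], [4], [5]].
Insert 8: appended to row 1. P = [[2, 8], [4], [5]].
Insert 3: 3 bumps 8 from row 1; 8 appends to row 2. P = [[2, 3], [4, 8], [5]].
Insert 6: appended to row 1. P = [[2, 3, 6], [4, 8], [5]].
Insert 7: appended to row 1. P = [[2, 3, 6, 7], [4, 8], [5]].
Insert 1: 1 bumps 2 from row 1; 2 bumps 4 from row 2; 4 bumps 5 from row 3; 5 starts row 4. P = [[1, 3, 6, 7], [2, 8], [4], [5]].

So P = [[1, 3, 6, 7], [2, 8], [4], [5]], Q = [[1, 4, 6, 7], [2, 5], [3], [8]].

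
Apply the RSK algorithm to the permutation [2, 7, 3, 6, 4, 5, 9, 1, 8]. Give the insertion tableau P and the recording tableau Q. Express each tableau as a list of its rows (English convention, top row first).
P = [[1, 3, 4, 5, 8], [2, 9], [6], [7]], Q = [[1, 2, 4, 6, 7], [3, 9], [5], [8]]

Insert each entry of the permutation into P by Schensted row insertion, recording in Q the position of each new cell.

Insert 2: appended to row 1. P = [[2]], Q = [[1]].
Insert 7: appended to row 1. P = [[2, 7]], Q = [[1, 2]].
Insert 3: 3 bumps 7 from row 1; 7 starts row 2. P = [[2, 3], [7]], Q = [[1, 2], [3]].
Insert 6: appended to row 1. P = [[2, 3, 6], [7]], Q = [[1, 2, 4], [3]].
Insert 4: 4 bumps 6 from row 1; 6 bumps 7 from row 2; 7 starts row 3. P = [[2, 3, 4], [6], [7]], Q = [[1, 2, 4], [3], [5]].
Insert 5: appended to row 1. P = [[2, 3, 4, 5], [6], [7]], Q = [[1, 2, 4, 6], [3], [5]].
Insert 9: appended to row 1. P = [[2, 3, 4, 5, 9], [6], [7]], Q = [[1, 2, 4, 6, 7], [3], [5]].
Insert 1: 1 bumps 2 from row 1; 2 bumps 6 from row 2; 6 bumps 7 from row 3; 7 starts row 4. P = [[1, 3, 4, 5, 9], [2], [6], [7]], Q = [[1, 2, 4, 6, 7], [3], [5], [8]].
Insert 8: 8 bumps 9 from row 1; 9 appends to row 2. P = [[1, 3, 4, 5, 8], [2, 9], [6], [7]], Q = [[1, 2, 4, 6, 7], [3, 9], [5], [8]].

So P = [[1, 3, 4, 5, 8], [2, 9], [6], [7]], Q = [[1, 2, 4, 6, 7], [3, 9], [5], [8]].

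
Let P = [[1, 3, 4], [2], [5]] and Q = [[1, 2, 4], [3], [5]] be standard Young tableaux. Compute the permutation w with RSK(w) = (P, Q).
Reverse the RSK construction: for i from n down to 1, find the cell of Q containing i, remove the entry at that cell from P, and reverse-bump it up through P; the value ejected from row 1 is w(i).

Step i=5: Q has 5 at row 3, column 1; remove 5 from row 3 of P and reverse-bump: 5 enters row 2 and ejects 2; 2 enters row 1 and ejects 1. So w(5) = 1. P is now [[2, 3, 4], [5]].
Step i=4: Q has 4 at row 1, column 3; remove that cell from P, ejecting 4. So w(4) = 4. P is now [[2, 3], [5]].
Step i=3: Q has 3 at row 2, column 1; remove 5 from row 2 of P and reverse-bump: 5 enters row 1 and ejects 3. So w(3) = 3. P is now [[2, 5]].
Step i=2: Q has 2 at row 1, column 2; remove that cell from P, ejecting 5. So w(2) = 5. P is now [[2]].
Step i=1: Q has 1 at row 1, column 1; remove that cell from P, ejecting 2. So w(1) = 2. P is now [].

So w = 2 5 3 4 1.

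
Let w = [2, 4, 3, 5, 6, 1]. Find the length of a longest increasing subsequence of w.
4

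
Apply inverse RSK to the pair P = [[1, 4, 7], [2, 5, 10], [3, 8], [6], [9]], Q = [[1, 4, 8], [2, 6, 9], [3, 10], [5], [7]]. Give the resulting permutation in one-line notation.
Reverse the RSK construction: for i from n down to 1, find the cell of Q containing i, remove the entry at that cell from P, and reverse-bump it up through P; the value ejected from row 1 is w(i).

Step i=10: Q has 10 at row 3, column 2; remove 8 from row 3 of P and reverse-bump: 8 enters row 2 and ejects 5; 5 enters row 1 and ejects 4. So w(10) = 4. P is now [[1, 5, 7], [2, 8, 10], [3], [6], [9]].
Step i=9: Q has 9 at row 2, column 3; remove 10 from row 2 of P and reverse-bump: 10 enters row 1 and ejects 7. So w(9) = 7. P is now [[1, 5, 10], [2, 8], [3], [6], [9]].
Step i=8: Q has 8 at row 1, column 3; remove that cell from P, ejecting 10. So w(8) = 10. P is now [[1, 5], [2, 8], [3], [6], [9]].
Step i=7: Q has 7 at row 5, column 1; remove 9 from row 5 of P and reverse-bump: 9 enters row 4 and ejects 6; 6 enters row 3 and ejects 3; 3 enters row 2 and ejects 2; 2 enters row 1 and ejects 1. So w(7) = 1. P is now [[2, 5], [3, 8], [6], [9]].
Step i=6: Q has 6 at row 2, column 2; remove 8 from row 2 of P and reverse-bump: 8 enters row 1 and ejects 5. So w(6) = 5. P is now [[2, 8], [3], [6], [9]].
Step i=5: Q has 5 at row 4, column 1; remove 9 from row 4 of P and reverse-bump: 9 enters row 3 and ejects 6; 6 enters row 2 and ejects 3; 3 enters row 1 and ejects 2. So w(5) = 2. P is now [[3, 8], [6], [9]].
Step i=4: Q has 4 at row 1, column 2; remove that cell from P, ejecting 8. So w(4) = 8. P is now [[3], [6], [9]].
Step i=3: Q has 3 at row 3, column 1; remove 9 from row 3 of P and reverse-bump: 9 enters row 2 and ejects 6; 6 enters row 1 and ejects 3. So w(3) = 3. P is now [[6], [9]].
Step i=2: Q has 2 at row 2, column 1; remove 9 from row 2 of P and reverse-bump: 9 enters row 1 and ejects 6. So w(2) = 6. P is now [[9]].
Step i=1: Q has 1 at row 1, column 1; remove that cell from P, ejecting 9. So w(1) = 9. P is now [].

So w = 9 6 3 8 2 5 1 10 7 4.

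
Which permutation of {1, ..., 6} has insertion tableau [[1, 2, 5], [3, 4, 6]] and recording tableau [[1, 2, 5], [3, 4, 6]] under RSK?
Reverse the RSK construction: for i from n down to 1, find the cell of Q containing i, remove the entry at that cell from P, and reverse-bump it up through P; the value ejected from row 1 is w(i).

Step i=6: Q has 6 at row 2, column 3; remove 6 from row 2 of P and reverse-bump: 6 enters row 1 and ejects 5. So w(6) = 5. P is now [[1, 2, 6], [3, 4]].
Step i=5: Q has 5 at row 1, column 3; remove that cell from P, ejecting 6. So w(5) = 6. P is now [[1, 2], [3, 4]].
Step i=4: Q has 4 at row 2, column 2; remove 4 from row 2 of P and reverse-bump: 4 enters row 1 and ejects 2. So w(4) = 2. P is now [[1, 4], [3]].
Step i=3: Q has 3 at row 2, column 1; remove 3 from row 2 of P and reverse-bump: 3 enters row 1 and ejects 1. So w(3) = 1. P is now [[3, 4]].
Step i=2: Q has 2 at row 1, column 2; remove that cell from P, ejecting 4. So w(2) = 4. P is now [[3]].
Step i=1: Q has 1 at row 1, column 1; remove that cell from P, ejecting 3. So w(1) = 3. P is now [].

So w = 3 4 1 2 6 5.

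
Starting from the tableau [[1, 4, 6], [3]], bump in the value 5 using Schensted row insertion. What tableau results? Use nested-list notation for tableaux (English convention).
In row 1, 5 replaces 6 (the leftmost entry greater than 5); 6 is bumped to row 2. 6 is appended to row 2. The new tableau is [[1, 4, 5], [3, 6]].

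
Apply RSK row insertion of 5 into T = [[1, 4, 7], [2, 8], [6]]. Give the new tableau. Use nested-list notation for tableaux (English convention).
[[1, 4, 5], [2, 7], [6, 8]]

In row 1, 5 replaces 7 (the leftmost entry greater than 5); 7 is bumped to row 2. In row 2, 7 replaces 8 (the leftmost entry greater than 7); 8 is bumped to row 3. 8 is appended to row 3. The new tableau is [[1, 4, 5], [2, 7], [6, 8]].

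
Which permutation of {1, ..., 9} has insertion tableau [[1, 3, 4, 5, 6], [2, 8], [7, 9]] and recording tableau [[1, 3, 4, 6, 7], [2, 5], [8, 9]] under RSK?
Reverse the RSK construction: for i from n down to 1, find the cell of Q containing i, remove the entry at that cell from P, and reverse-bump it up through P; the value ejected from row 1 is w(i).

Step i=9: Q has 9 at row 3, column 2; remove 9 from row 3 of P and reverse-bump: 9 enters row 2 and ejects 8; 8 enters row 1 and ejects 6. So w(9) = 6. P is now [[1, 3, 4, 5, 8], [2, 9], [7]].
Step i=8: Q has 8 at row 3, column 1; remove 7 from row 3 of P and reverse-bump: 7 enters row 2 and ejects 2; 2 enters row 1 and ejects 1. So w(8) = 1. P is now [[2, 3, 4, 5, 8], [7, 9]].
Step i=7: Q has 7 at row 1, column 5; remove that cell from P, ejecting 8. So w(7) = 8. P is now [[2, 3, 4, 5], [7, 9]].
Step i=6: Q has 6 at row 1, column 4; remove that cell from P, ejecting 5. So w(6) = 5. P is now [[2, 3, 4], [7, 9]].
Step i=5: Q has 5 at row 2, column 2; remove 9 from row 2 of P and reverse-bump: 9 enters row 1 and ejects 4. So w(5) = 4. P is now [[2, 3, 9], [7]].
Step i=4: Q has 4 at row 1, column 3; remove that cell from P, ejecting 9. So w(4) = 9. P is now [[2, 3], [7]].
Step i=3: Q has 3 at row 1, column 2; remove that cell from P, ejecting 3. So w(3) = 3. P is now [[2], [7]].
Step i=2: Q has 2 at row 2, column 1; remove 7 from row 2 of P and reverse-bump: 7 enters row 1 and ejects 2. So w(2) = 2. P is now [[7]].
Step i=1: Q has 1 at row 1, column 1; remove that cell from P, ejecting 7. So w(1) = 7. P is now [].

So w = 7 2 3 9 4 5 8 1 6.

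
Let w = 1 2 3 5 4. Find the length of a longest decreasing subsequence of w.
2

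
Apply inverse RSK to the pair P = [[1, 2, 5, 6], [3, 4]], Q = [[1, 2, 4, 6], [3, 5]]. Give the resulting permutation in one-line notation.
3 4 1 5 2 6

Reverse the RSK construction: for i from n down to 1, find the cell of Q containing i, remove the entry at that cell from P, and reverse-bump it up through P; the value ejected from row 1 is w(i).

Step i=6: Q has 6 at row 1, column 4; remove that cell from P, ejecting 6. So w(6) = 6. P is now [[1, 2, 5], [3, 4]].
Step i=5: Q has 5 at row 2, column 2; remove 4 from row 2 of P and reverse-bump: 4 enters row 1 and ejects 2. So w(5) = 2. P is now [[1, 4, 5], [3]].
Step i=4: Q has 4 at row 1, column 3; remove that cell from P, ejecting 5. So w(4) = 5. P is now [[1, 4], [3]].
Step i=3: Q has 3 at row 2, column 1; remove 3 from row 2 of P and reverse-bump: 3 enters row 1 and ejects 1. So w(3) = 1. P is now [[3, 4]].
Step i=2: Q has 2 at row 1, column 2; remove that cell from P, ejecting 4. So w(2) = 4. P is now [[3]].
Step i=1: Q has 1 at row 1, column 1; remove that cell from P, ejecting 3. So w(1) = 3. P is now [].

So w = 3 4 1 5 2 6.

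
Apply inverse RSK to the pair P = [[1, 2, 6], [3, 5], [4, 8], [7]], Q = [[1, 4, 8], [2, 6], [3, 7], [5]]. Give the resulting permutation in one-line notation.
7 4 3 8 1 5 2 6

Reverse the RSK construction: for i from n down to 1, find the cell of Q containing i, remove the entry at that cell from P, and reverse-bump it up through P; the value ejected from row 1 is w(i).

Step i=8: Q has 8 at row 1, column 3; remove that cell from P, ejecting 6. So w(8) = 6. P is now [[1, 2], [3, 5], [4, 8], [7]].
Step i=7: Q has 7 at row 3, column 2; remove 8 from row 3 of P and reverse-bump: 8 enters row 2 and ejects 5; 5 enters row 1 and ejects 2. So w(7) = 2. P is now [[1, 5], [3, 8], [4], [7]].
Step i=6: Q has 6 at row 2, column 2; remove 8 from row 2 of P and reverse-bump: 8 enters row 1 and ejects 5. So w(6) = 5. P is now [[1, 8], [3], [4], [7]].
Step i=5: Q has 5 at row 4, column 1; remove 7 from row 4 of P and reverse-bump: 7 enters row 3 and ejects 4; 4 enters row 2 and ejects 3; 3 enters row 1 and ejects 1. So w(5) = 1. P is now [[3, 8], [4], [7]].
Step i=4: Q has 4 at row 1, column 2; remove that cell from P, ejecting 8. So w(4) = 8. P is now [[3], [4], [7]].
Step i=3: Q has 3 at row 3, column 1; remove 7 from row 3 of P and reverse-bump: 7 enters row 2 and ejects 4; 4 enters row 1 and ejects 3. So w(3) = 3. P is now [[4], [7]].
Step i=2: Q has 2 at row 2, column 1; remove 7 from row 2 of P and reverse-bump: 7 enters row 1 and ejects 4. So w(2) = 4. P is now [[7]].
Step i=1: Q has 1 at row 1, column 1; remove that cell from P, ejecting 7. So w(1) = 7. P is now [].

So w = 7 4 3 8 1 5 2 6.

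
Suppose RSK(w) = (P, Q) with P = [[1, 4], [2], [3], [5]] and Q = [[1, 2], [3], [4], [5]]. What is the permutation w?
3 5 4 2 1

Reverse the RSK construction: for i from n down to 1, find the cell of Q containing i, remove the entry at that cell from P, and reverse-bump it up through P; the value ejected from row 1 is w(i).

Step i=5: Q has 5 at row 4, column 1; remove 5 from row 4 of P and reverse-bump: 5 enters row 3 and ejects 3; 3 enters row 2 and ejects 2; 2 enters row 1 and ejects 1. So w(5) = 1. P is now [[2, 4], [3], [5]].
Step i=4: Q has 4 at row 3, column 1; remove 5 from row 3 of P and reverse-bump: 5 enters row 2 and ejects 3; 3 enters row 1 and ejects 2. So w(4) = 2. P is now [[3, 4], [5]].
Step i=3: Q has 3 at row 2, column 1; remove 5 from row 2 of P and reverse-bump: 5 enters row 1 and ejects 4. So w(3) = 4. P is now [[3, 5]].
Step i=2: Q has 2 at row 1, column 2; remove that cell from P, ejecting 5. So w(2) = 5. P is now [[3]].
Step i=1: Q has 1 at row 1, column 1; remove that cell from P, ejecting 3. So w(1) = 3. P is now [].

So w = 3 5 4 2 1.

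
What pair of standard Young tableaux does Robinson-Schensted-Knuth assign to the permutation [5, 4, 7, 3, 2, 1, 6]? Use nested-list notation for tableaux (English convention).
P = [[1, 6], [2, 7], [3], [4], [5]], Q = [[1, 3], [2, 7], [4], [5], [6]]

Insert each entry of the permutation into P by Schensted row insertion, recording in Q the position of each new cell.

Insert 5: appended to row 1. P = [[5]].
Insert 4: 4 bumps 5 from row 1; 5 starts row 2. P = [[4], [5]].
Insert 7: appended to row 1. P = [[4, 7], [5]].
Insert 3: 3 bumps 4 from row 1; 4 bumps 5 from row 2; 5 starts row 3. P = [[3, 7], [4], [5]].
Insert 2: 2 bumps 3 from row 1; 3 bumps 4 from row 2; 4 bumps 5 from row 3; 5 starts row 4. P = [[2, 7], [3], [4], [5]].
Insert 1: 1 bumps 2 from row 1; 2 bumps 3 from row 2; 3 bumps 4 from row 3; 4 bumps 5 from row 4; 5 starts row 5. P = [[1, 7], [2], [3], [4], [5]].
Insert 6: 6 bumps 7 from row 1; 7 appends to row 2. P = [[1, 6], [2, 7], [3], [4], [5]].

So P = [[1, 6], [2, 7], [3], [4], [5]], Q = [[1, 3], [2, 7], [4], [5], [6]].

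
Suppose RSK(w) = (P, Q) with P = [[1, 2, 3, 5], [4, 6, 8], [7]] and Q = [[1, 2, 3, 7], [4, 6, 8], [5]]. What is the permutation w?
1 4 7 6 2 3 8 5

Reverse the RSK construction: for i from n down to 1, find the cell of Q containing i, remove the entry at that cell from P, and reverse-bump it up through P; the value ejected from row 1 is w(i).

Step i=8: Q has 8 at row 2, column 3; remove 8 from row 2 of P and reverse-bump: 8 enters row 1 and ejects 5. So w(8) = 5. P is now [[1, 2, 3, 8], [4, 6], [7]].
Step i=7: Q has 7 at row 1, column 4; remove that cell from P, ejecting 8. So w(7) = 8. P is now [[1, 2, 3], [4, 6], [7]].
Step i=6: Q has 6 at row 2, column 2; remove 6 from row 2 of P and reverse-bump: 6 enters row 1 and ejects 3. So w(6) = 3. P is now [[1, 2, 6], [4], [7]].
Step i=5: Q has 5 at row 3, column 1; remove 7 from row 3 of P and reverse-bump: 7 enters row 2 and ejects 4; 4 enters row 1 and ejects 2. So w(5) = 2. P is now [[1, 4, 6], [7]].
Step i=4: Q has 4 at row 2, column 1; remove 7 from row 2 of P and reverse-bump: 7 enters row 1 and ejects 6. So w(4) = 6. P is now [[1, 4, 7]].
Step i=3: Q has 3 at row 1, column 3; remove that cell from P, ejecting 7. So w(3) = 7. P is now [[1, 4]].
Step i=2: Q has 2 at row 1, column 2; remove that cell from P, ejecting 4. So w(2) = 4. P is now [[1]].
Step i=1: Q has 1 at row 1, column 1; remove that cell from P, ejecting 1. So w(1) = 1. P is now [].

So w = 1 4 7 6 2 3 8 5.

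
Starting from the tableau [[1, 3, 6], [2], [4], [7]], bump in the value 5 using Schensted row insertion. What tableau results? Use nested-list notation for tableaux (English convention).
[[1, 3, 5], [2, 6], [4], [7]]

In row 1, 5 replaces 6 (the leftmost entry greater than 5); 6 is bumped to row 2. 6 is appended to row 2. The new tableau is [[1, 3, 5], [2, 6], [4], [7]].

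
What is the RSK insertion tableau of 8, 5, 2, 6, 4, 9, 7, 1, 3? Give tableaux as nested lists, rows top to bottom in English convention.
P = [[1, 3, 7], [2, 4, 9], [5, 6], [8]]

Insert 8: appended to row 1. P = [[8]].
Insert 5: 5 bumps 8 from row 1; 8 starts row 2. P = [[5], [8]].
Insert 2: 2 bumps 5 from row 1; 5 bumps 8 from row 2; 8 starts row 3. P = [[2], [5], [8]].
Insert 6: appended to row 1. P = [[2, 6], [5], [8]].
Insert 4: 4 bumps 6 from row 1; 6 appends to row 2. P = [[2, 4], [5, 6], [8]].
Insert 9: appended to row 1. P = [[2, 4, 9], [5, 6], [8]].
Insert 7: 7 bumps 9 from row 1; 9 appends to row 2. P = [[2, 4, 7], [5, 6, 9], [8]].
Insert 1: 1 bumps 2 from row 1; 2 bumps 5 from row 2; 5 bumps 8 from row 3; 8 starts row 4. P = [[1, 4, 7], [2, 6, 9], [5], [8]].
Insert 3: 3 bumps 4 from row 1; 4 bumps 6 from row 2; 6 appends to row 3. P = [[1, 3, 7], [2, 4, 9], [5, 6], [8]].

So P = [[1, 3, 7], [2, 4, 9], [5, 6], [8]].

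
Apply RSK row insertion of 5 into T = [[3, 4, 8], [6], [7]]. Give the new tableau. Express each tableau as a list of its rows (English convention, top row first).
In row 1, 5 replaces 8 (the leftmost entry greater than 5); 8 is bumped to row 2. 8 is appended to row 2. The new tableau is [[3, 4, 5], [6, 8], [7]].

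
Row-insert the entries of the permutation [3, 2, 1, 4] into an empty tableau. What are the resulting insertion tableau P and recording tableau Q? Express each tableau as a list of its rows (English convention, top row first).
Insert each entry of the permutation into P by Schensted row insertion, recording in Q the position of each new cell.

Insert 3: appended to row 1. P = [[3]].
Insert 2: 2 bumps 3 from row 1; 3 starts row 2. P = [[2], [3]].
Insert 1: 1 bumps 2 from row 1; 2 bumps 3 from row 2; 3 starts row 3. P = [[1], [2], [3]].
Insert 4: appended to row 1. P = [[1, 4], [2], [3]].

So P = [[1, 4], [2], [3]], Q = [[1, 4], [2], [3]].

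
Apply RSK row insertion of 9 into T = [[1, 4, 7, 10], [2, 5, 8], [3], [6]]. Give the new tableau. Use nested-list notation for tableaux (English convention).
[[1, 4, 7, 9], [2, 5, 8, 10], [3], [6]]

In row 1, 9 replaces 10 (the leftmost entry greater than 9); 10 is bumped to row 2. 10 is appended to row 2. The new tableau is [[1, 4, 7, 9], [2, 5, 8, 10], [3], [6]].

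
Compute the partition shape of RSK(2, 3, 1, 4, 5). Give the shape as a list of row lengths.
Row-insert each entry into an empty tableau.

After inserting 2: P = [[2]].
After inserting 3: P = [[2, 3]].
After inserting 1: P = [[1, 3], [2]].
After inserting 4: P = [[1, 3, 4], [2]].
After inserting 5: P = [[1, 3, 4, 5], [2]].

The final insertion tableau P = [[1, 3, 4, 5], [2]] has shape [4, 1].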